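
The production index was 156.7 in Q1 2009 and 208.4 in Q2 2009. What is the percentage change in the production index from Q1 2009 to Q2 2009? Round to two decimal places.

Change = (208.4 − 156.7) / 156.7 × 100
       = 51.7 / 156.7 × 100 = 32.9930%

32.99%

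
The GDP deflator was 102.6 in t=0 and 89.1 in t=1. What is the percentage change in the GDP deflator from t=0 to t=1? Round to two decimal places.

-13.16%

Change = (89.1 − 102.6) / 102.6 × 100
       = -13.5 / 102.6 × 100 = -13.1579%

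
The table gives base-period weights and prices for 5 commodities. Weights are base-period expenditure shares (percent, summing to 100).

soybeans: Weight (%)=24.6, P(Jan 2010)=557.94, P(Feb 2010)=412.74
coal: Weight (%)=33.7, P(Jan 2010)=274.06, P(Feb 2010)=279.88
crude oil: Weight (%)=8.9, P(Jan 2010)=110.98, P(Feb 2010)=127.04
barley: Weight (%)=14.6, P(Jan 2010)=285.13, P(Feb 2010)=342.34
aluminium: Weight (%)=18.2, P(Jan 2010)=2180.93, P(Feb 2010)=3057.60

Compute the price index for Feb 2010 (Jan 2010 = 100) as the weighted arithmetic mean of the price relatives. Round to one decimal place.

105.8

soybeans: 24.6 × (412.74/557.94) = 24.6 × 0.739757 = 18.1980
coal: 33.7 × (279.88/274.06) = 33.7 × 1.021236 = 34.4157
crude oil: 8.9 × (127.04/110.98) = 8.9 × 1.144711 = 10.1879
barley: 14.6 × (342.34/285.13) = 14.6 × 1.200645 = 17.5294
aluminium: 18.2 × (3057.60/2180.93) = 18.2 × 1.401971 = 25.5159
Index = Σ wᵢ·(p₁ᵢ/p₀ᵢ) = 18.1980 + 34.4157 + 10.1879 + 17.5294 + 25.5159 = 105.8469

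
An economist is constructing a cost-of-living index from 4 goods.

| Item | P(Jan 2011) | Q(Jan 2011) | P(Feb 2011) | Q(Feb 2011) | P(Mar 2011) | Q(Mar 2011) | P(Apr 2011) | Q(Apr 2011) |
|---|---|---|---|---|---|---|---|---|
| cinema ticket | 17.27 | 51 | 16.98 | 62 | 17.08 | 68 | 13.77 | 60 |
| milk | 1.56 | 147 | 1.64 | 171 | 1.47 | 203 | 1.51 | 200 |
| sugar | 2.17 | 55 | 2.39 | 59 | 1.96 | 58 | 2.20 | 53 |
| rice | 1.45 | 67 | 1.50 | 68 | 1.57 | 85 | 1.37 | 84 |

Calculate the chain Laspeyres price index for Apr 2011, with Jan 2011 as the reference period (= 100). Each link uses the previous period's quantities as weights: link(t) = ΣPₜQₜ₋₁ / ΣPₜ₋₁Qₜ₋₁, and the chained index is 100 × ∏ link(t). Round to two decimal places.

Link Jan 2011→Feb 2011:
ΣP(Feb 2011)Q(Jan 2011) = 16.98×51 + 1.64×147 + 2.39×55 + 1.50×67 = 865.98 + 241.08 + 131.45 + 100.5 = 1339.01
ΣP(Jan 2011)Q(Jan 2011) = 17.27×51 + 1.56×147 + 2.17×55 + 1.45×67 = 880.77 + 229.32 + 119.35 + 97.15 = 1326.59
link = 1339.01/1326.59 = 1.009362
Link Feb 2011→Mar 2011:
ΣP(Mar 2011)Q(Feb 2011) = 17.08×62 + 1.47×171 + 1.96×59 + 1.57×68 = 1058.96 + 251.37 + 115.64 + 106.76 = 1532.73
ΣP(Feb 2011)Q(Feb 2011) = 16.98×62 + 1.64×171 + 2.39×59 + 1.50×68 = 1052.76 + 280.44 + 141.01 + 102 = 1576.21
link = 1532.73/1576.21 = 0.972415
Link Mar 2011→Apr 2011:
ΣP(Apr 2011)Q(Mar 2011) = 13.77×68 + 1.51×203 + 2.20×58 + 1.37×85 = 936.36 + 306.53 + 127.6 + 116.45 = 1486.94
ΣP(Mar 2011)Q(Mar 2011) = 17.08×68 + 1.47×203 + 1.96×58 + 1.57×85 = 1161.44 + 298.41 + 113.68 + 133.45 = 1706.98
link = 1486.94/1706.98 = 0.871094
Chained index = 100 × 1.009362 × 0.972415 × 0.871094 = 85.4995

85.50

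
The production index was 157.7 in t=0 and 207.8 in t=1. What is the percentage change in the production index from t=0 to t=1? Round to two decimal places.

31.77%

Change = (207.8 − 157.7) / 157.7 × 100
       = 50.1 / 157.7 × 100 = 31.7692%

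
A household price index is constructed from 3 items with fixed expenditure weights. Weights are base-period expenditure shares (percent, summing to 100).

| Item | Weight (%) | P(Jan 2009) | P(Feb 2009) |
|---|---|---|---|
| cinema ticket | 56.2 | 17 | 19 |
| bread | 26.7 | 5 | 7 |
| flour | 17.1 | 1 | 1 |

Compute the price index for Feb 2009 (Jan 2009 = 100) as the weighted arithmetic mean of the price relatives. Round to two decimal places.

cinema ticket: 56.2 × (19/17) = 56.2 × 1.117647 = 62.8118
bread: 26.7 × (7/5) = 26.7 × 1.400000 = 37.3800
flour: 17.1 × (1/1) = 17.1 × 1.000000 = 17.1000
Index = Σ wᵢ·(p₁ᵢ/p₀ᵢ) = 62.8118 + 37.3800 + 17.1000 = 117.2918

117.29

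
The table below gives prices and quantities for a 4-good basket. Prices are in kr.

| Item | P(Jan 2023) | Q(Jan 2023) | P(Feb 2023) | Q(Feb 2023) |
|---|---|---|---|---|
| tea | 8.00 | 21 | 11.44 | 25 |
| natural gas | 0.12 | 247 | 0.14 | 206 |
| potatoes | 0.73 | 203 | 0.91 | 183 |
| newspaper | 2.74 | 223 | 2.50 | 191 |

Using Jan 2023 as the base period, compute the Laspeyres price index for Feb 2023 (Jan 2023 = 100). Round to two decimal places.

106.29

Laspeyres price index uses base-period quantities as weights.
ΣP(Feb 2023)·Q(Jan 2023) = 11.44×21 + 0.14×247 + 0.91×203 + 2.50×223 = 240.24 + 34.58 + 184.73 + 557.5 = 1017.05
ΣP(Jan 2023)·Q(Jan 2023) = 8.00×21 + 0.12×247 + 0.73×203 + 2.74×223 = 168 + 29.64 + 148.19 + 611.02 = 956.85
Index = 1017.05 / 956.85 × 100 = 106.2915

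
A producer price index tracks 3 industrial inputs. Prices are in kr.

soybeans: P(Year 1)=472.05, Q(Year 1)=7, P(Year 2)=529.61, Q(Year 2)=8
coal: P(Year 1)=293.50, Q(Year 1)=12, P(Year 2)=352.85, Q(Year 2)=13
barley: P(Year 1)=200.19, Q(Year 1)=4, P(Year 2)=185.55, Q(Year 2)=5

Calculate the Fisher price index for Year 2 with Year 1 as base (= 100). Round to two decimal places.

Laspeyres component (base-period weights):
ΣP(Year 2)Q(Year 1) = 529.61×7 + 352.85×12 + 185.55×4 = 3707.27 + 4234.2 + 742.2 = 8683.67
ΣP(Year 1)Q(Year 1) = 472.05×7 + 293.50×12 + 200.19×4 = 3304.35 + 3522 + 800.76 = 7627.11
L = 8683.67 / 7627.11 × 100 = 113.8527
Paasche component (current-period weights):
ΣP(Year 2)Q(Year 2) = 529.61×8 + 352.85×13 + 185.55×5 = 4236.88 + 4587.05 + 927.75 = 9751.68
ΣP(Year 1)Q(Year 2) = 472.05×8 + 293.50×13 + 200.19×5 = 3776.4 + 3815.5 + 1000.95 = 8592.85
P = 9751.68 / 8592.85 × 100 = 113.4860
Fisher = √(L × P) = √(113.8527 × 113.4860) = 113.6692

113.67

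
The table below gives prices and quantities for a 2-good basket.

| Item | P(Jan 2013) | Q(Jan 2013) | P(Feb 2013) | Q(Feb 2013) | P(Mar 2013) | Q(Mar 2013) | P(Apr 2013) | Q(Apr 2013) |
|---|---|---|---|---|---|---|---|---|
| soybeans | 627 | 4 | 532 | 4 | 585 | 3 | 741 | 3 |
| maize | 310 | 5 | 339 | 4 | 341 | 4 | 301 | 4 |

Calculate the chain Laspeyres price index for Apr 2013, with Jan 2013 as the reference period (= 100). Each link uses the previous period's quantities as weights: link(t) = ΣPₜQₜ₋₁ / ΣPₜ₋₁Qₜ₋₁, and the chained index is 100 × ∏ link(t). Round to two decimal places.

Link Jan 2013→Feb 2013:
ΣP(Feb 2013)Q(Jan 2013) = 532×4 + 339×5 = 2128 + 1695 = 3823
ΣP(Jan 2013)Q(Jan 2013) = 627×4 + 310×5 = 2508 + 1550 = 4058
link = 3823/4058 = 0.942090
Link Feb 2013→Mar 2013:
ΣP(Mar 2013)Q(Feb 2013) = 585×4 + 341×4 = 2340 + 1364 = 3704
ΣP(Feb 2013)Q(Feb 2013) = 532×4 + 339×4 = 2128 + 1356 = 3484
link = 3704/3484 = 1.063146
Link Mar 2013→Apr 2013:
ΣP(Apr 2013)Q(Mar 2013) = 741×3 + 301×4 = 2223 + 1204 = 3427
ΣP(Mar 2013)Q(Mar 2013) = 585×3 + 341×4 = 1755 + 1364 = 3119
link = 3427/3119 = 1.098750
Chained index = 100 × 0.942090 × 1.063146 × 1.098750 = 110.0484

110.05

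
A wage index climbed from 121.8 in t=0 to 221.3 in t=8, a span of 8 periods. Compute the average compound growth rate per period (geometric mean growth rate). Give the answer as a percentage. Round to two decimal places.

7.75%

Growth factor = (221.3/121.8)^(1/8) = (1.816913)^(1/8) = 1.077499
Growth rate = 1.077499 − 1 = 0.077499 = 7.7499%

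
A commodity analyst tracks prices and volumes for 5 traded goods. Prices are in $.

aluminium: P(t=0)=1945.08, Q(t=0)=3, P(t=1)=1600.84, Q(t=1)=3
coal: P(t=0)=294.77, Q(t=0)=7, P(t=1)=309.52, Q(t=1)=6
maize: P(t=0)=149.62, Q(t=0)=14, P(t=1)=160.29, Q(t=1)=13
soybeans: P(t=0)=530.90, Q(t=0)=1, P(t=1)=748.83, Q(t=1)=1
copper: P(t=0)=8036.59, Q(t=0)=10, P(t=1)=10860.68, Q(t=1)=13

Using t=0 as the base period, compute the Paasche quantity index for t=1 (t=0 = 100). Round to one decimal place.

Paasche quantity index uses current-period prices as weights.
ΣP(t=1)·Q(t=1) = 1600.84×3 + 309.52×6 + 160.29×13 + 748.83×1 + 10860.68×13 = 4802.52 + 1857.12 + 2083.77 + 748.83 + 141188.84 = 150681.08
ΣP(t=1)·Q(t=0) = 1600.84×3 + 309.52×7 + 160.29×14 + 748.83×1 + 10860.68×10 = 4802.52 + 2166.64 + 2244.06 + 748.83 + 108606.8 = 118568.85
Index = 150681.08 / 118568.85 × 100 = 127.0832

127.1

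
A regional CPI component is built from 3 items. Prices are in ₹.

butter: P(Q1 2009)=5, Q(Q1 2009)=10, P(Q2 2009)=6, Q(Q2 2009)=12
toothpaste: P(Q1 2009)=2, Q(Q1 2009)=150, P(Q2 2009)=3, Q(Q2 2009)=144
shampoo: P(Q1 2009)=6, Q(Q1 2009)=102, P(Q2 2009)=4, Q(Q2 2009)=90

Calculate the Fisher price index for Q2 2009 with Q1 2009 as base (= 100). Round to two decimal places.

Laspeyres component (base-period weights):
ΣP(Q2 2009)Q(Q1 2009) = 6×10 + 3×150 + 4×102 = 60 + 450 + 408 = 918
ΣP(Q1 2009)Q(Q1 2009) = 5×10 + 2×150 + 6×102 = 50 + 300 + 612 = 962
L = 918 / 962 × 100 = 95.4262
Paasche component (current-period weights):
ΣP(Q2 2009)Q(Q2 2009) = 6×12 + 3×144 + 4×90 = 72 + 432 + 360 = 864
ΣP(Q1 2009)Q(Q2 2009) = 5×12 + 2×144 + 6×90 = 60 + 288 + 540 = 888
P = 864 / 888 × 100 = 97.2973
Fisher = √(L × P) = √(95.4262 × 97.2973) = 96.3572

96.36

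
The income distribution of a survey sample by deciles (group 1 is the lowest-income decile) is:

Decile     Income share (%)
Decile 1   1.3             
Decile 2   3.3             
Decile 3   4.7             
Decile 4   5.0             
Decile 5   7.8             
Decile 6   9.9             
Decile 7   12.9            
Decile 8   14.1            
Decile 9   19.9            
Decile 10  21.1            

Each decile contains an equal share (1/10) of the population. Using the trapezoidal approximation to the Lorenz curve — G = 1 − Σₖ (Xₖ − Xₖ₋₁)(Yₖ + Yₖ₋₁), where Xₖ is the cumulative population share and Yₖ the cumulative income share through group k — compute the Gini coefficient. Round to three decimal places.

0.367

Cumulative income shares Yₖ: 0.0130, 0.0460, 0.0930, 0.1430, 0.2210, 0.3200, 0.4490, 0.5900, 0.7890, 1.0000
Σ (Xₖ−Xₖ₋₁)(Yₖ+Yₖ₋₁) = (1/10)(0.0130+0.0000) + (1/10)(0.0460+0.0130) + (1/10)(0.0930+0.0460) + (1/10)(0.1430+0.0930) + (1/10)(0.2210+0.1430) + (1/10)(0.3200+0.2210) + (1/10)(0.4490+0.3200) + (1/10)(0.5900+0.4490) + (1/10)(0.7890+0.5900) + (1/10)(1.0000+0.7890)
  = 0.0013 + 0.0059 + 0.0139 + 0.0236 + 0.0364 + 0.0541 + 0.0769 + 0.1039 + 0.1379 + 0.1789 = 0.6328
G = 1 − 0.6328 = 0.3672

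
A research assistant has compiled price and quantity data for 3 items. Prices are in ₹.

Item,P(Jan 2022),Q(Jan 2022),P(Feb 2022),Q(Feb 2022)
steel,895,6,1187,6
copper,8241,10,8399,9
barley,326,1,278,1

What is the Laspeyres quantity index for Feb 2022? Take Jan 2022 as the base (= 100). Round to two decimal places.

90.65

Laspeyres quantity index uses base-period prices as weights.
ΣP(Jan 2022)·Q(Feb 2022) = 895×6 + 8241×9 + 326×1 = 5370 + 74169 + 326 = 79865
ΣP(Jan 2022)·Q(Jan 2022) = 895×6 + 8241×10 + 326×1 = 5370 + 82410 + 326 = 88106
Index = 79865 / 88106 × 100 = 90.6465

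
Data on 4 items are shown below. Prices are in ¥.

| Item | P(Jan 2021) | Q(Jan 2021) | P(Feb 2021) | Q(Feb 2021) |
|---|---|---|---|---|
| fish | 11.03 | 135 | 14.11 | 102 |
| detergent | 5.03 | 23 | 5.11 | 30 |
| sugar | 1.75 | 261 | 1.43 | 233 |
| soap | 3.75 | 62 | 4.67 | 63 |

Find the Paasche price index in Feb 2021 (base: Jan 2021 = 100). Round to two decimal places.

115.62

Paasche price index uses current-period quantities as weights.
ΣP(Feb 2021)·Q(Feb 2021) = 14.11×102 + 5.11×30 + 1.43×233 + 4.67×63 = 1439.22 + 153.3 + 333.19 + 294.21 = 2219.92
ΣP(Jan 2021)·Q(Feb 2021) = 11.03×102 + 5.03×30 + 1.75×233 + 3.75×63 = 1125.06 + 150.9 + 407.75 + 236.25 = 1919.96
Index = 2219.92 / 1919.96 × 100 = 115.6232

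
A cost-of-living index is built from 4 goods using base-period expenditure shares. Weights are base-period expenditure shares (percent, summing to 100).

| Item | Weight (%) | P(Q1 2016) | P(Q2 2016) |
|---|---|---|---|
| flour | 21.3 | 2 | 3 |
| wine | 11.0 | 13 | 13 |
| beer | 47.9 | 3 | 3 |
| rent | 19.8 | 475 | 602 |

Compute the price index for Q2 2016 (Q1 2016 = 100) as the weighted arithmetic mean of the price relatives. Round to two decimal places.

115.94

flour: 21.3 × (3/2) = 21.3 × 1.500000 = 31.9500
wine: 11.0 × (13/13) = 11.0 × 1.000000 = 11.0000
beer: 47.9 × (3/3) = 47.9 × 1.000000 = 47.9000
rent: 19.8 × (602/475) = 19.8 × 1.267368 = 25.0939
Index = Σ wᵢ·(p₁ᵢ/p₀ᵢ) = 31.9500 + 11.0000 + 47.9000 + 25.0939 = 115.9439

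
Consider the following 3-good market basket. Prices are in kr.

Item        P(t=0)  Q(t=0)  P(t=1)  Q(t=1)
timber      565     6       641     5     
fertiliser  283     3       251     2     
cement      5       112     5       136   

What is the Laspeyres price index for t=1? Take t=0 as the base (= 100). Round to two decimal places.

107.50

Laspeyres price index uses base-period quantities as weights.
ΣP(t=1)·Q(t=0) = 641×6 + 251×3 + 5×112 = 3846 + 753 + 560 = 5159
ΣP(t=0)·Q(t=0) = 565×6 + 283×3 + 5×112 = 3390 + 849 + 560 = 4799
Index = 5159 / 4799 × 100 = 107.5016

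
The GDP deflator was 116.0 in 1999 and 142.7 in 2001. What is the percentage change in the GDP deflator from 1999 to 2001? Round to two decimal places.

Change = (142.7 − 116.0) / 116.0 × 100
       = 26.7 / 116.0 × 100 = 23.0172%

23.02%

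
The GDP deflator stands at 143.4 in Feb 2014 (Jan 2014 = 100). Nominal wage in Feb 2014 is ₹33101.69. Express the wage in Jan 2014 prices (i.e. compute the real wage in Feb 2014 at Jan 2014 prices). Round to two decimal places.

23083.47

Real = Nominal ÷ (Index/100) = 33101.69 ÷ (143.4/100)
     = 33101.69 ÷ 1.434 = 23083.4658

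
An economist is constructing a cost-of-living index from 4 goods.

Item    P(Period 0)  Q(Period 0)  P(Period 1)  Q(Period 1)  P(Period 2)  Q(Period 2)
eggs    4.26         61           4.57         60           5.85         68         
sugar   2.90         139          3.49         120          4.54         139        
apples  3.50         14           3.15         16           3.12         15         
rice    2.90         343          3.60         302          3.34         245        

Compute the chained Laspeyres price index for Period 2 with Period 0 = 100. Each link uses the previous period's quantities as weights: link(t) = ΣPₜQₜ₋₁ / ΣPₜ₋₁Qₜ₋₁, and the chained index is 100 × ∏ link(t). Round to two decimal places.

Link Period 0→Period 1:
ΣP(Period 1)Q(Period 0) = 4.57×61 + 3.49×139 + 3.15×14 + 3.60×343 = 278.77 + 485.11 + 44.1 + 1234.8 = 2042.78
ΣP(Period 0)Q(Period 0) = 4.26×61 + 2.90×139 + 3.50×14 + 2.90×343 = 259.86 + 403.1 + 49 + 994.7 = 1706.66
link = 2042.78/1706.66 = 1.196946
Link Period 1→Period 2:
ΣP(Period 2)Q(Period 1) = 5.85×60 + 4.54×120 + 3.12×16 + 3.34×302 = 351 + 544.8 + 49.92 + 1008.68 = 1954.4
ΣP(Period 1)Q(Period 1) = 4.57×60 + 3.49×120 + 3.15×16 + 3.60×302 = 274.2 + 418.8 + 50.4 + 1087.2 = 1830.6
link = 1954.4/1830.6 = 1.067628
Chained index = 100 × 1.196946 × 1.067628 = 127.7893

127.79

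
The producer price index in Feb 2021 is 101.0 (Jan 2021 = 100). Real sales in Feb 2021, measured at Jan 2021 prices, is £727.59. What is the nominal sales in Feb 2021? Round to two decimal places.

734.87

Nominal = Real × (Index/100) = 727.59 × (101.0/100)
        = 727.59 × 1.010 = 734.8659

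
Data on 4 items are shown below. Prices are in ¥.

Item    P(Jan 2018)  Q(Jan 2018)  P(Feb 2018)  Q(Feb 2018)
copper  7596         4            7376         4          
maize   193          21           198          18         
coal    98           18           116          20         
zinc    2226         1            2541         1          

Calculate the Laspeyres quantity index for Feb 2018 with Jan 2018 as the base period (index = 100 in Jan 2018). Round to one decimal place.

99.0

Laspeyres quantity index uses base-period prices as weights.
ΣP(Jan 2018)·Q(Feb 2018) = 7596×4 + 193×18 + 98×20 + 2226×1 = 30384 + 3474 + 1960 + 2226 = 38044
ΣP(Jan 2018)·Q(Jan 2018) = 7596×4 + 193×21 + 98×18 + 2226×1 = 30384 + 4053 + 1764 + 2226 = 38427
Index = 38044 / 38427 × 100 = 99.0033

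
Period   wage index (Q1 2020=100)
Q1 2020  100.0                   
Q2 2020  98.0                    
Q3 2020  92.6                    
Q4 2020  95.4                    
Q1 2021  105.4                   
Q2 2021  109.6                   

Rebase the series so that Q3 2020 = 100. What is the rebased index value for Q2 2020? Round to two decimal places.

Rebased(Q2 2020) = 98.0 / 92.6 × 100 = 105.8315

105.83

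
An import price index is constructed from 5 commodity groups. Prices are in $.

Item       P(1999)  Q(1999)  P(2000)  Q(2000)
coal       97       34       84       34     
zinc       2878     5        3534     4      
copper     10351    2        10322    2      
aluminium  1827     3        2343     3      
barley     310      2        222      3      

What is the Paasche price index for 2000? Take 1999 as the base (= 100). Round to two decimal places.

108.13

Paasche price index uses current-period quantities as weights.
ΣP(2000)·Q(2000) = 84×34 + 3534×4 + 10322×2 + 2343×3 + 222×3 = 2856 + 14136 + 20644 + 7029 + 666 = 45331
ΣP(1999)·Q(2000) = 97×34 + 2878×4 + 10351×2 + 1827×3 + 310×3 = 3298 + 11512 + 20702 + 5481 + 930 = 41923
Index = 45331 / 41923 × 100 = 108.1292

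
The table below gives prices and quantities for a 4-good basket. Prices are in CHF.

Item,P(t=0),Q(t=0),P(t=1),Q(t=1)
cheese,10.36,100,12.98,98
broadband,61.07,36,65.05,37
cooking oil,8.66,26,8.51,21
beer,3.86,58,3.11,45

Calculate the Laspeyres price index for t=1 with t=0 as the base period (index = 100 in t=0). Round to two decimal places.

109.72

Laspeyres price index uses base-period quantities as weights.
ΣP(t=1)·Q(t=0) = 12.98×100 + 65.05×36 + 8.51×26 + 3.11×58 = 1298 + 2341.8 + 221.26 + 180.38 = 4041.44
ΣP(t=0)·Q(t=0) = 10.36×100 + 61.07×36 + 8.66×26 + 3.86×58 = 1036 + 2198.52 + 225.16 + 223.88 = 3683.56
Index = 4041.44 / 3683.56 × 100 = 109.7156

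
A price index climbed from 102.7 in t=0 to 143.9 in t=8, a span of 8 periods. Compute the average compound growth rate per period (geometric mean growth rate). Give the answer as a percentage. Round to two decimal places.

4.31%

Growth factor = (143.9/102.7)^(1/8) = (1.401168)^(1/8) = 1.043065
Growth rate = 1.043065 − 1 = 0.043065 = 4.3065%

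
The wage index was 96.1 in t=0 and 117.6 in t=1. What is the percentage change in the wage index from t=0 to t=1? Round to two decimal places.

22.37%

Change = (117.6 − 96.1) / 96.1 × 100
       = 21.5 / 96.1 × 100 = 22.3725%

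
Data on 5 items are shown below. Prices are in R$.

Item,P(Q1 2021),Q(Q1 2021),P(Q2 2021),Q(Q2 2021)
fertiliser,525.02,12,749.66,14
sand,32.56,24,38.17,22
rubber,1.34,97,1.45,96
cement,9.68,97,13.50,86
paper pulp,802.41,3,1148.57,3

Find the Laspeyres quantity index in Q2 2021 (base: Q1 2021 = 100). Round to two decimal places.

Laspeyres quantity index uses base-period prices as weights.
ΣP(Q1 2021)·Q(Q2 2021) = 525.02×14 + 32.56×22 + 1.34×96 + 9.68×86 + 802.41×3 = 7350.28 + 716.32 + 128.64 + 832.48 + 2407.23 = 11434.95
ΣP(Q1 2021)·Q(Q1 2021) = 525.02×12 + 32.56×24 + 1.34×97 + 9.68×97 + 802.41×3 = 6300.24 + 781.44 + 129.98 + 938.96 + 2407.23 = 10557.85
Index = 11434.95 / 10557.85 × 100 = 108.3076

108.31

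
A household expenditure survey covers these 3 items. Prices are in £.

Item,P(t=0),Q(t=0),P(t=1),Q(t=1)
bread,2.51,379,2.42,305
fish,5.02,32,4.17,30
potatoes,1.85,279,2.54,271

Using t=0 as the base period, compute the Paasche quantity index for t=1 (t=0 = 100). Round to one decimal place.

88.2

Paasche quantity index uses current-period prices as weights.
ΣP(t=1)·Q(t=1) = 2.42×305 + 4.17×30 + 2.54×271 = 738.1 + 125.1 + 688.34 = 1551.54
ΣP(t=1)·Q(t=0) = 2.42×379 + 4.17×32 + 2.54×279 = 917.18 + 133.44 + 708.66 = 1759.28
Index = 1551.54 / 1759.28 × 100 = 88.1918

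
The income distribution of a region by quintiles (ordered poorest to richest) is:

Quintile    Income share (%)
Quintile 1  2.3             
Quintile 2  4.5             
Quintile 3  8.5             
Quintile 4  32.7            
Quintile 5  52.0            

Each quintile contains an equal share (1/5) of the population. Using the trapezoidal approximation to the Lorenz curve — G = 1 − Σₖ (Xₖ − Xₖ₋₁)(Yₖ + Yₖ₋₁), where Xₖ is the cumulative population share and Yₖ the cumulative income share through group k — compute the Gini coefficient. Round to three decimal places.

Cumulative income shares Yₖ: 0.0230, 0.0680, 0.1530, 0.4800, 1.0000
Σ (Xₖ−Xₖ₋₁)(Yₖ+Yₖ₋₁) = (1/5)(0.0230+0.0000) + (1/5)(0.0680+0.0230) + (1/5)(0.1530+0.0680) + (1/5)(0.4800+0.1530) + (1/5)(1.0000+0.4800)
  = 0.0046 + 0.0182 + 0.0442 + 0.1266 + 0.2960 = 0.4896
G = 1 − 0.4896 = 0.5104

0.510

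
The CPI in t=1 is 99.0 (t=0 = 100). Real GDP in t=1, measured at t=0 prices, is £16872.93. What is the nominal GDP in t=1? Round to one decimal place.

Nominal = Real × (Index/100) = 16872.93 × (99.0/100)
        = 16872.93 × 0.990 = 16704.2007

16704.2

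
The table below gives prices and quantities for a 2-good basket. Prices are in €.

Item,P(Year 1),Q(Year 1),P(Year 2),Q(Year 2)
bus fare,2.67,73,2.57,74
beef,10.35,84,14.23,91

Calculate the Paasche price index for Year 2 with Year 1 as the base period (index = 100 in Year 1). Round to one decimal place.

130.3

Paasche price index uses current-period quantities as weights.
ΣP(Year 2)·Q(Year 2) = 2.57×74 + 14.23×91 = 190.18 + 1294.93 = 1485.11
ΣP(Year 1)·Q(Year 2) = 2.67×74 + 10.35×91 = 197.58 + 941.85 = 1139.43
Index = 1485.11 / 1139.43 × 100 = 130.3380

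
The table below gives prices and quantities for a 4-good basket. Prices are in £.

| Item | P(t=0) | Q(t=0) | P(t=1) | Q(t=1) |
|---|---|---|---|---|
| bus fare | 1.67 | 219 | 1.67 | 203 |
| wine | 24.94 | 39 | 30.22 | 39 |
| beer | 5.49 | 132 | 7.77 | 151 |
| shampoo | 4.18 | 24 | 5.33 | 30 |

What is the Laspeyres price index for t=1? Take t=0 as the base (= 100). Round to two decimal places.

Laspeyres price index uses base-period quantities as weights.
ΣP(t=1)·Q(t=0) = 1.67×219 + 30.22×39 + 7.77×132 + 5.33×24 = 365.73 + 1178.58 + 1025.64 + 127.92 = 2697.87
ΣP(t=0)·Q(t=0) = 1.67×219 + 24.94×39 + 5.49×132 + 4.18×24 = 365.73 + 972.66 + 724.68 + 100.32 = 2163.39
Index = 2697.87 / 2163.39 × 100 = 124.7057

124.71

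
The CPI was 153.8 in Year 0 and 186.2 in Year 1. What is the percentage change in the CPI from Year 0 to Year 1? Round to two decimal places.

21.07%

Change = (186.2 − 153.8) / 153.8 × 100
       = 32.4 / 153.8 × 100 = 21.0663%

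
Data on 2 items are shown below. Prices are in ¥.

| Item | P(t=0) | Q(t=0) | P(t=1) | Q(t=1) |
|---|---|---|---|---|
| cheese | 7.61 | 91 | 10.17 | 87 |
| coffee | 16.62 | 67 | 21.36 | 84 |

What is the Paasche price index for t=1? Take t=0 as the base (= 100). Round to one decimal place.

130.2

Paasche price index uses current-period quantities as weights.
ΣP(t=1)·Q(t=1) = 10.17×87 + 21.36×84 = 884.79 + 1794.24 = 2679.03
ΣP(t=0)·Q(t=1) = 7.61×87 + 16.62×84 = 662.07 + 1396.08 = 2058.15
Index = 2679.03 / 2058.15 × 100 = 130.1669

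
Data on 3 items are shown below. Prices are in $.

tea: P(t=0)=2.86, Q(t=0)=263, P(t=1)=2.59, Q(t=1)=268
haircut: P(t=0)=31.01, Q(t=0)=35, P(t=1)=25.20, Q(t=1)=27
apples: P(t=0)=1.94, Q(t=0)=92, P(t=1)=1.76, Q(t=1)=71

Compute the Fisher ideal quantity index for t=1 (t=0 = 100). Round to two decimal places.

86.65

Laspeyres component (base-period weights):
ΣP(t=0)Q(t=1) = 2.86×268 + 31.01×27 + 1.94×71 = 766.48 + 837.27 + 137.74 = 1741.49
ΣP(t=0)Q(t=0) = 2.86×263 + 31.01×35 + 1.94×92 = 752.18 + 1085.35 + 178.48 = 2016.01
L = 1741.49 / 2016.01 × 100 = 86.3830
Paasche component (current-period weights):
ΣP(t=1)Q(t=1) = 2.59×268 + 25.20×27 + 1.76×71 = 694.12 + 680.4 + 124.96 = 1499.48
ΣP(t=1)Q(t=0) = 2.59×263 + 25.20×35 + 1.76×92 = 681.17 + 882 + 161.92 = 1725.09
P = 1499.48 / 1725.09 × 100 = 86.9218
Fisher = √(L × P) = √(86.3830 × 86.9218) = 86.6520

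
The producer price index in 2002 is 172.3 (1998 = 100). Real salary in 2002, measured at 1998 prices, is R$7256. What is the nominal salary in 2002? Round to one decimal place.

Nominal = Real × (Index/100) = 7256 × (172.3/100)
        = 7256 × 1.723 = 12502.0880

12502.1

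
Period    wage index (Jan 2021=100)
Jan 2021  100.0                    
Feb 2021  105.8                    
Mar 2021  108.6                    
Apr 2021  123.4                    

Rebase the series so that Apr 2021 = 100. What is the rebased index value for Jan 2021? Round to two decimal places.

81.04

Rebased(Jan 2021) = 100.0 / 123.4 × 100 = 81.0373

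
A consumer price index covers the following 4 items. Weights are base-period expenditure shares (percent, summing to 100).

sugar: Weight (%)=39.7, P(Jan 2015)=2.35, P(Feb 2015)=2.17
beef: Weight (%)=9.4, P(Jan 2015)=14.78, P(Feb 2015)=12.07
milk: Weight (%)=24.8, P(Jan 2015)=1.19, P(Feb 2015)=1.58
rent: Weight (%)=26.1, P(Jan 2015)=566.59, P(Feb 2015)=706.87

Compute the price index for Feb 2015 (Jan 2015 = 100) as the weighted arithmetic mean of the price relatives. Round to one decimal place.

sugar: 39.7 × (2.17/2.35) = 39.7 × 0.923404 = 36.6591
beef: 9.4 × (12.07/14.78) = 9.4 × 0.816644 = 7.6765
milk: 24.8 × (1.58/1.19) = 24.8 × 1.327731 = 32.9277
rent: 26.1 × (706.87/566.59) = 26.1 × 1.247586 = 32.5620
Index = Σ wᵢ·(p₁ᵢ/p₀ᵢ) = 36.6591 + 7.6765 + 32.9277 + 32.5620 = 109.8253

109.8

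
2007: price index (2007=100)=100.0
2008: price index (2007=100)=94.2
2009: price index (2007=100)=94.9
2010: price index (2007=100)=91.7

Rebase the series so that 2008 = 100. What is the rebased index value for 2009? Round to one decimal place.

100.7

Rebased(2009) = 94.9 / 94.2 × 100 = 100.7431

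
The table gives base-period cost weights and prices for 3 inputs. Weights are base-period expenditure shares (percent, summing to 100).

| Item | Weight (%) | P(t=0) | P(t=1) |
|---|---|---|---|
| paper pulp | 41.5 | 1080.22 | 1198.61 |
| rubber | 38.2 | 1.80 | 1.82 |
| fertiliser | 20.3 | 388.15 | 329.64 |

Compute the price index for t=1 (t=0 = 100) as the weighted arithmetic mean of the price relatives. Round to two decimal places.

paper pulp: 41.5 × (1198.61/1080.22) = 41.5 × 1.109598 = 46.0483
rubber: 38.2 × (1.82/1.80) = 38.2 × 1.011111 = 38.6244
fertiliser: 20.3 × (329.64/388.15) = 20.3 × 0.849259 = 17.2400
Index = Σ wᵢ·(p₁ᵢ/p₀ᵢ) = 46.0483 + 38.6244 + 17.2400 = 101.9127

101.91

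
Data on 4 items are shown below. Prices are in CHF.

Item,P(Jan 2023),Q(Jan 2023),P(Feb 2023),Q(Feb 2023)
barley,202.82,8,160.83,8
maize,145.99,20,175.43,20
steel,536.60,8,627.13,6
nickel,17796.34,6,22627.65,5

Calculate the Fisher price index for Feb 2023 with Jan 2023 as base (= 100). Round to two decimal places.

125.86

Laspeyres component (base-period weights):
ΣP(Feb 2023)Q(Jan 2023) = 160.83×8 + 175.43×20 + 627.13×8 + 22627.65×6 = 1286.64 + 3508.6 + 5017.04 + 135765.9 = 145578.18
ΣP(Jan 2023)Q(Jan 2023) = 202.82×8 + 145.99×20 + 536.60×8 + 17796.34×6 = 1622.56 + 2919.8 + 4292.8 + 106778.04 = 115613.2
L = 145578.18 / 115613.2 × 100 = 125.9183
Paasche component (current-period weights):
ΣP(Feb 2023)Q(Feb 2023) = 160.83×8 + 175.43×20 + 627.13×6 + 22627.65×5 = 1286.64 + 3508.6 + 3762.78 + 113138.25 = 121696.27
ΣP(Jan 2023)Q(Feb 2023) = 202.82×8 + 145.99×20 + 536.60×6 + 17796.34×5 = 1622.56 + 2919.8 + 3219.6 + 88981.7 = 96743.66
P = 121696.27 / 96743.66 × 100 = 125.7925
Fisher = √(L × P) = √(125.9183 × 125.7925) = 125.8554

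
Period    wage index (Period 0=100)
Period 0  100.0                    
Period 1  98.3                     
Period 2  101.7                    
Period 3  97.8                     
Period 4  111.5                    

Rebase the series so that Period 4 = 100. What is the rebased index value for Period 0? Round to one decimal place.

89.7

Rebased(Period 0) = 100.0 / 111.5 × 100 = 89.6861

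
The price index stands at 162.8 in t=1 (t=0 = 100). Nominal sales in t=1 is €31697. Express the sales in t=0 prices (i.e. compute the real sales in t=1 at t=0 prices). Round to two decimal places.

Real = Nominal ÷ (Index/100) = 31697 ÷ (162.8/100)
     = 31697 ÷ 1.628 = 19469.9017

19469.90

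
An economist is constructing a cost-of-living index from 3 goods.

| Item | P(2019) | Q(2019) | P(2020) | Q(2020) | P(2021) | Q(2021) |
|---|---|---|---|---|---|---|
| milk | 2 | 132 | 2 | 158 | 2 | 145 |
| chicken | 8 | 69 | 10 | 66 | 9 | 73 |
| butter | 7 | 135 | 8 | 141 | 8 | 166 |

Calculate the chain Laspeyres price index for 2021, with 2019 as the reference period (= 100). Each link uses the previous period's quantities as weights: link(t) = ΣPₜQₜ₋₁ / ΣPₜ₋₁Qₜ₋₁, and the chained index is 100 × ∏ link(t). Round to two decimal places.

Link 2019→2020:
ΣP(2020)Q(2019) = 2×132 + 10×69 + 8×135 = 264 + 690 + 1080 = 2034
ΣP(2019)Q(2019) = 2×132 + 8×69 + 7×135 = 264 + 552 + 945 = 1761
link = 2034/1761 = 1.155026
Link 2020→2021:
ΣP(2021)Q(2020) = 2×158 + 9×66 + 8×141 = 316 + 594 + 1128 = 2038
ΣP(2020)Q(2020) = 2×158 + 10×66 + 8×141 = 316 + 660 + 1128 = 2104
link = 2038/2104 = 0.968631
Chained index = 100 × 1.155026 × 0.968631 = 111.8794

111.88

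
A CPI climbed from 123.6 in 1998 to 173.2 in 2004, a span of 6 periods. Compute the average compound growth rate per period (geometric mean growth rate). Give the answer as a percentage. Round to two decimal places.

5.78%

Growth factor = (173.2/123.6)^(1/6) = (1.401294)^(1/6) = 1.057844
Growth rate = 1.057844 − 1 = 0.057844 = 5.7844%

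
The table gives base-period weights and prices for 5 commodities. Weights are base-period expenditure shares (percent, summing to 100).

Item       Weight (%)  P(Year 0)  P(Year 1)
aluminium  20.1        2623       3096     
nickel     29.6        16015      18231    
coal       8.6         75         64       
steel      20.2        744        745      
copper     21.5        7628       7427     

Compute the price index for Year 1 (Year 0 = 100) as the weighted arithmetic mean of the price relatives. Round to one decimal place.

105.9

aluminium: 20.1 × (3096/2623) = 20.1 × 1.180328 = 23.7246
nickel: 29.6 × (18231/16015) = 29.6 × 1.138370 = 33.6958
coal: 8.6 × (64/75) = 8.6 × 0.853333 = 7.3387
steel: 20.2 × (745/744) = 20.2 × 1.001344 = 20.2272
copper: 21.5 × (7427/7628) = 21.5 × 0.973650 = 20.9335
Index = Σ wᵢ·(p₁ᵢ/p₀ᵢ) = 23.7246 + 33.6958 + 7.3387 + 20.2272 + 20.9335 = 105.9196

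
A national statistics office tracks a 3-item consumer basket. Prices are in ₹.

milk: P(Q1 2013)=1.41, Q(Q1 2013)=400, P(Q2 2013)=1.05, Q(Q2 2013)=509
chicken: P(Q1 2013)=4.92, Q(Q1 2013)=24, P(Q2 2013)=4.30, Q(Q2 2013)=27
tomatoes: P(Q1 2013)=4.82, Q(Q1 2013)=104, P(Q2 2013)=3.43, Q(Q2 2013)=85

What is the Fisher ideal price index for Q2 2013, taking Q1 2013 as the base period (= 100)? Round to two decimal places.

Laspeyres component (base-period weights):
ΣP(Q2 2013)Q(Q1 2013) = 1.05×400 + 4.30×24 + 3.43×104 = 420 + 103.2 + 356.72 = 879.92
ΣP(Q1 2013)Q(Q1 2013) = 1.41×400 + 4.92×24 + 4.82×104 = 564 + 118.08 + 501.28 = 1183.36
L = 879.92 / 1183.36 × 100 = 74.3578
Paasche component (current-period weights):
ΣP(Q2 2013)Q(Q2 2013) = 1.05×509 + 4.30×27 + 3.43×85 = 534.45 + 116.1 + 291.55 = 942.1
ΣP(Q1 2013)Q(Q2 2013) = 1.41×509 + 4.92×27 + 4.82×85 = 717.69 + 132.84 + 409.7 = 1260.23
P = 942.1 / 1260.23 × 100 = 74.7562
Fisher = √(L × P) = √(74.3578 × 74.7562) = 74.5567

74.56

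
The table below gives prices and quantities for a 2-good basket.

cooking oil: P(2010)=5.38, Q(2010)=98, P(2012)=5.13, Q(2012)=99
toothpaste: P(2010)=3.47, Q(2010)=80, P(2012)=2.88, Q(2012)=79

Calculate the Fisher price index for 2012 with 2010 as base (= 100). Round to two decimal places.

Laspeyres component (base-period weights):
ΣP(2012)Q(2010) = 5.13×98 + 2.88×80 = 502.74 + 230.4 = 733.14
ΣP(2010)Q(2010) = 5.38×98 + 3.47×80 = 527.24 + 277.6 = 804.84
L = 733.14 / 804.84 × 100 = 91.0914
Paasche component (current-period weights):
ΣP(2012)Q(2012) = 5.13×99 + 2.88×79 = 507.87 + 227.52 = 735.39
ΣP(2010)Q(2012) = 5.38×99 + 3.47×79 = 532.62 + 274.13 = 806.75
P = 735.39 / 806.75 × 100 = 91.1546
Fisher = √(L × P) = √(91.0914 × 91.1546) = 91.1230

91.12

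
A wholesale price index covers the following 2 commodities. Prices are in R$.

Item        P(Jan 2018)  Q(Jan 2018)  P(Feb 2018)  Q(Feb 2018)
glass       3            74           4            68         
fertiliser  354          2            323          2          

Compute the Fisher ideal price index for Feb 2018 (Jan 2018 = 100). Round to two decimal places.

Laspeyres component (base-period weights):
ΣP(Feb 2018)Q(Jan 2018) = 4×74 + 323×2 = 296 + 646 = 942
ΣP(Jan 2018)Q(Jan 2018) = 3×74 + 354×2 = 222 + 708 = 930
L = 942 / 930 × 100 = 101.2903
Paasche component (current-period weights):
ΣP(Feb 2018)Q(Feb 2018) = 4×68 + 323×2 = 272 + 646 = 918
ΣP(Jan 2018)Q(Feb 2018) = 3×68 + 354×2 = 204 + 708 = 912
P = 918 / 912 × 100 = 100.6579
Fisher = √(L × P) = √(101.2903 × 100.6579) = 100.9736

100.97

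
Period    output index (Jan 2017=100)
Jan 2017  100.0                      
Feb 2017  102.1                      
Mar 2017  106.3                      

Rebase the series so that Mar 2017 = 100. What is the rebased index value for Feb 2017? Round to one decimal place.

96.0

Rebased(Feb 2017) = 102.1 / 106.3 × 100 = 96.0489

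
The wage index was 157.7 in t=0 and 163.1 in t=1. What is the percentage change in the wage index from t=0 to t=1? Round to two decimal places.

3.42%

Change = (163.1 − 157.7) / 157.7 × 100
       = 5.4 / 157.7 × 100 = 3.4242%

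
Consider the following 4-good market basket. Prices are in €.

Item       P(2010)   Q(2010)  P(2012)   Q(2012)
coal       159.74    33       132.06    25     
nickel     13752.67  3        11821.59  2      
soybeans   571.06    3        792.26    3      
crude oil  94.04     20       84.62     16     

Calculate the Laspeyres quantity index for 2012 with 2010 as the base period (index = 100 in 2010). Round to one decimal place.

69.3

Laspeyres quantity index uses base-period prices as weights.
ΣP(2010)·Q(2012) = 159.74×25 + 13752.67×2 + 571.06×3 + 94.04×16 = 3993.5 + 27505.34 + 1713.18 + 1504.64 = 34716.66
ΣP(2010)·Q(2010) = 159.74×33 + 13752.67×3 + 571.06×3 + 94.04×20 = 5271.42 + 41258.01 + 1713.18 + 1880.8 = 50123.41
Index = 34716.66 / 50123.41 × 100 = 69.2624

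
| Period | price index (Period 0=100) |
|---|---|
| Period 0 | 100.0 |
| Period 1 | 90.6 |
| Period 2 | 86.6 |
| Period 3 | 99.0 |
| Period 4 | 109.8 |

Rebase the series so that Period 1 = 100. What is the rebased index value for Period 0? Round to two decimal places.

110.38

Rebased(Period 0) = 100.0 / 90.6 × 100 = 110.3753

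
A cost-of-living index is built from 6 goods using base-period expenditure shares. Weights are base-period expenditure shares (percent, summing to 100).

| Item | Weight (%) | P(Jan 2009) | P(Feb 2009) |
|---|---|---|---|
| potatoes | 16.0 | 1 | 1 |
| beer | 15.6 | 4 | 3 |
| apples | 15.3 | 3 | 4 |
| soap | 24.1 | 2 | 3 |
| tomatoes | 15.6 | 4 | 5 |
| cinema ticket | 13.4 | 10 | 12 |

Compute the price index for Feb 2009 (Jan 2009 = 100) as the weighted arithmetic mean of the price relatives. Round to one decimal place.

potatoes: 16.0 × (1/1) = 16.0 × 1.000000 = 16.0000
beer: 15.6 × (3/4) = 15.6 × 0.750000 = 11.7000
apples: 15.3 × (4/3) = 15.3 × 1.333333 = 20.4000
soap: 24.1 × (3/2) = 24.1 × 1.500000 = 36.1500
tomatoes: 15.6 × (5/4) = 15.6 × 1.250000 = 19.5000
cinema ticket: 13.4 × (12/10) = 13.4 × 1.200000 = 16.0800
Index = Σ wᵢ·(p₁ᵢ/p₀ᵢ) = 16.0000 + 11.7000 + 20.4000 + 36.1500 + 19.5000 + 16.0800 = 119.8300

119.8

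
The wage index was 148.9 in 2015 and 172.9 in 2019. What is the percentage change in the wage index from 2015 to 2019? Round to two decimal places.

16.12%

Change = (172.9 − 148.9) / 148.9 × 100
       = 24.0 / 148.9 × 100 = 16.1182%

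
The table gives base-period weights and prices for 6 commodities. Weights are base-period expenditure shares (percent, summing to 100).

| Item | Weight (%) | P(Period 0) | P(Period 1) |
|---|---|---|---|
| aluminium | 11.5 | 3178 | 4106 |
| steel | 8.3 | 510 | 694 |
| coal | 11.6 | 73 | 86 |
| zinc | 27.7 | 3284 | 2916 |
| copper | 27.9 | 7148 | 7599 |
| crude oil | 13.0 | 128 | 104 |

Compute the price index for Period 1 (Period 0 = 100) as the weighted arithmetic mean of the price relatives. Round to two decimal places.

104.64

aluminium: 11.5 × (4106/3178) = 11.5 × 1.292008 = 14.8581
steel: 8.3 × (694/510) = 8.3 × 1.360784 = 11.2945
coal: 11.6 × (86/73) = 11.6 × 1.178082 = 13.6658
zinc: 27.7 × (2916/3284) = 27.7 × 0.887942 = 24.5960
copper: 27.9 × (7599/7148) = 27.9 × 1.063095 = 29.6603
crude oil: 13.0 × (104/128) = 13.0 × 0.812500 = 10.5625
Index = Σ wᵢ·(p₁ᵢ/p₀ᵢ) = 14.8581 + 11.2945 + 13.6658 + 24.5960 + 29.6603 + 10.5625 = 104.6372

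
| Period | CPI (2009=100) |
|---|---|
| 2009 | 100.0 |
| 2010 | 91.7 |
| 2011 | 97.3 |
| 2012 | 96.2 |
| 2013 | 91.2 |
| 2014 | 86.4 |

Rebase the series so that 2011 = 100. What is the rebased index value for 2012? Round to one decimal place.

Rebased(2012) = 96.2 / 97.3 × 100 = 98.8695

98.9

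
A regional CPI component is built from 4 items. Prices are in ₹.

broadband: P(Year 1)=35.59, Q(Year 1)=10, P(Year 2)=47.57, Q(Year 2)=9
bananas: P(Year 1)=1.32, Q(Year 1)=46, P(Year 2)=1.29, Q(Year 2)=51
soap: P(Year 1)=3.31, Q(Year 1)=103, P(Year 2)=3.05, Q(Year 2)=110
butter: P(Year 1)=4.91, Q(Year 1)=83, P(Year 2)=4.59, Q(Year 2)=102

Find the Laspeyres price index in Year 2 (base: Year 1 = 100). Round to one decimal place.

Laspeyres price index uses base-period quantities as weights.
ΣP(Year 2)·Q(Year 1) = 47.57×10 + 1.29×46 + 3.05×103 + 4.59×83 = 475.7 + 59.34 + 314.15 + 380.97 = 1230.16
ΣP(Year 1)·Q(Year 1) = 35.59×10 + 1.32×46 + 3.31×103 + 4.91×83 = 355.9 + 60.72 + 340.93 + 407.53 = 1165.08
Index = 1230.16 / 1165.08 × 100 = 105.5859

105.6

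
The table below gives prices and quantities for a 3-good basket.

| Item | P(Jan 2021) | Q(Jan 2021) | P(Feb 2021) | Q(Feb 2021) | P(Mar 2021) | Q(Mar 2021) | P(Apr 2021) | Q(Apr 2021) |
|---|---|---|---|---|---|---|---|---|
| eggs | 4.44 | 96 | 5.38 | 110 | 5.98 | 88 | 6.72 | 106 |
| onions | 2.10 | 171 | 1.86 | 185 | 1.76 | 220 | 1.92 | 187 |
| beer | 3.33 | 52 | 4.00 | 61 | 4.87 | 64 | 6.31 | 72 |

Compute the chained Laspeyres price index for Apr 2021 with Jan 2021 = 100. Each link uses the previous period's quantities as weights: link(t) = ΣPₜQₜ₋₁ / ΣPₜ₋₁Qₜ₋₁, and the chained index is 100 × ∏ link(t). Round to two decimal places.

136.58

Link Jan 2021→Feb 2021:
ΣP(Feb 2021)Q(Jan 2021) = 5.38×96 + 1.86×171 + 4.00×52 = 516.48 + 318.06 + 208 = 1042.54
ΣP(Jan 2021)Q(Jan 2021) = 4.44×96 + 2.10×171 + 3.33×52 = 426.24 + 359.1 + 173.16 = 958.5
link = 1042.54/958.5 = 1.087679
Link Feb 2021→Mar 2021:
ΣP(Mar 2021)Q(Feb 2021) = 5.98×110 + 1.76×185 + 4.87×61 = 657.8 + 325.6 + 297.07 = 1280.47
ΣP(Feb 2021)Q(Feb 2021) = 5.38×110 + 1.86×185 + 4.00×61 = 591.8 + 344.1 + 244 = 1179.9
link = 1280.47/1179.9 = 1.085236
Link Mar 2021→Apr 2021:
ΣP(Apr 2021)Q(Mar 2021) = 6.72×88 + 1.92×220 + 6.31×64 = 591.36 + 422.4 + 403.84 = 1417.6
ΣP(Mar 2021)Q(Mar 2021) = 5.98×88 + 1.76×220 + 4.87×64 = 526.24 + 387.2 + 311.68 = 1225.12
link = 1417.6/1225.12 = 1.157111
Chained index = 100 × 1.087679 × 1.085236 × 1.157111 = 136.5840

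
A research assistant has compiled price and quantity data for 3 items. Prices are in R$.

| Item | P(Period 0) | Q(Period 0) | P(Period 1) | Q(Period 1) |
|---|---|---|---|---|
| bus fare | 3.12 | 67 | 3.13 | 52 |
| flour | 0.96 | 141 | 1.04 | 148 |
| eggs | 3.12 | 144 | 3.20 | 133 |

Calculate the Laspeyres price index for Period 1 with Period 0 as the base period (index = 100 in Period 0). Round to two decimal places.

102.96

Laspeyres price index uses base-period quantities as weights.
ΣP(Period 1)·Q(Period 0) = 3.13×67 + 1.04×141 + 3.20×144 = 209.71 + 146.64 + 460.8 = 817.15
ΣP(Period 0)·Q(Period 0) = 3.12×67 + 0.96×141 + 3.12×144 = 209.04 + 135.36 + 449.28 = 793.68
Index = 817.15 / 793.68 × 100 = 102.9571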